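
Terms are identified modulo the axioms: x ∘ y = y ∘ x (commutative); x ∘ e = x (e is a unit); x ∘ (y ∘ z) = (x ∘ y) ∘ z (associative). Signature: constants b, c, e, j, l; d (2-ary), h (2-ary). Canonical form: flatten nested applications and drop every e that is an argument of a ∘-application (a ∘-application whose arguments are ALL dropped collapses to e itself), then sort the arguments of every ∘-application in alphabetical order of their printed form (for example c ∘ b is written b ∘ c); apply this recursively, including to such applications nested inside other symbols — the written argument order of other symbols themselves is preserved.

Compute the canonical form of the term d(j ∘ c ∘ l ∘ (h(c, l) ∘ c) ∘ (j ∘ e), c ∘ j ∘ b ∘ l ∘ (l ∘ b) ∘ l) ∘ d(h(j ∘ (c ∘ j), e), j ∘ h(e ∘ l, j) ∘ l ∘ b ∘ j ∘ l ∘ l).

Answer: d(c ∘ c ∘ h(c, l) ∘ j ∘ j ∘ l, b ∘ b ∘ c ∘ j ∘ l ∘ l ∘ l) ∘ d(h(c ∘ j ∘ j, e), b ∘ h(l, j) ∘ j ∘ j ∘ l ∘ l ∘ l)

Derivation:
Canonicalize subterm:  d(j ∘ c ∘ l ∘ (h(c, l) ∘ c) ∘ (j ∘ e), c ∘ j ∘ b ∘ l ∘ (l ∘ b) ∘ l)  →  d(c ∘ c ∘ h(c, l) ∘ j ∘ j ∘ l, b ∘ b ∘ c ∘ j ∘ l ∘ l ∘ l)
Inside:  d(h(j ∘ (c ∘ j), e), j ∘ h(e ∘ l, j) ∘ l ∘ b ∘ j ∘ l ∘ l)  →  d(h(c ∘ j ∘ j, e), b ∘ h(l, j) ∘ j ∘ j ∘ l ∘ l ∘ l)
Order the arguments:  d(c ∘ c ∘ h(c, l) ∘ j ∘ j ∘ l, b ∘ b ∘ c ∘ j ∘ l ∘ l ∘ l) ∘ d(h(c ∘ j ∘ j, e), b ∘ h(l, j) ∘ j ∘ j ∘ l ∘ l ∘ l)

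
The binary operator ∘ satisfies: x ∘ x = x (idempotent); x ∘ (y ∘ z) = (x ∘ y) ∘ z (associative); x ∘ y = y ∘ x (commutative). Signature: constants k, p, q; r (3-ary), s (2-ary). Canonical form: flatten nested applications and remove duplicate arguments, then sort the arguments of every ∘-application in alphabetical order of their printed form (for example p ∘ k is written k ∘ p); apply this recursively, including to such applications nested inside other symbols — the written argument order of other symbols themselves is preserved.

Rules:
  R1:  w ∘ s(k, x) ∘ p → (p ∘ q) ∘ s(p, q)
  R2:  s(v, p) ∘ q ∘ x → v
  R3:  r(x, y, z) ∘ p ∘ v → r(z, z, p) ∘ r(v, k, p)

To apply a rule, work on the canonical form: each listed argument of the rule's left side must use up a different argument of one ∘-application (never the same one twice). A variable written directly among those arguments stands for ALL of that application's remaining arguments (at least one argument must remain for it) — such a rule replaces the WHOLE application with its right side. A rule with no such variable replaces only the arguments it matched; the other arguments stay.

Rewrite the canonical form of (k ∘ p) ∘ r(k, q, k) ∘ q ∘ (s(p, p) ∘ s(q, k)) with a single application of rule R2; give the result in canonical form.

Answer: p

Derivation:
Canonical form:  k ∘ p ∘ q ∘ r(k, q, k) ∘ s(p, p) ∘ s(q, k)
Apply R2:  consuming q, s(p, p);  v := p, x := k ∘ p ∘ r(k, q, k) ∘ s(q, k)
The variable takes the whole remainder — replace the entire application.
Result:  p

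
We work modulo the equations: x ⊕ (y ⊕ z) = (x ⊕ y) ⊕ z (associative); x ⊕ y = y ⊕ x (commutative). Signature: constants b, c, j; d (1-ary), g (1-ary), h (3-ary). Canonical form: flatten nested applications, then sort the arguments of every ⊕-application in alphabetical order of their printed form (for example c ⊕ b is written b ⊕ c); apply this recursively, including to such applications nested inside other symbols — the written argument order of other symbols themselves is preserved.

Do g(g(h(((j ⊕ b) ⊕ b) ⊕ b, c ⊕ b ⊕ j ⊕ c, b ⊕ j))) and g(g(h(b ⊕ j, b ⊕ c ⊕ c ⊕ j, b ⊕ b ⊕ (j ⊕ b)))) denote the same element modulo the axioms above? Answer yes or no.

Answer: no — g(g(h(b ⊕ b ⊕ b ⊕ j, b ⊕ c ⊕ c ⊕ j, b ⊕ j))) vs g(g(h(b ⊕ j, b ⊕ c ⊕ c ⊕ j, b ⊕ b ⊕ b ⊕ j)))

Derivation:
Left:  g(g(h(((j ⊕ b) ⊕ b) ⊕ b, c ⊕ b ⊕ j ⊕ c, b ⊕ j)))
  Descend into:  ((j ⊕ b) ⊕ b) ⊕ b
  Flatten:  j ⊕ b ⊕ b ⊕ b
  Sort:  b ⊕ b ⊕ b ⊕ j
  Rebuild:  g(g(h(b ⊕ b ⊕ b ⊕ j, b ⊕ c ⊕ c ⊕ j, b ⊕ j)))
Right:  g(g(h(b ⊕ j, b ⊕ c ⊕ c ⊕ j, b ⊕ b ⊕ (j ⊕ b))))
  Work inside:  b ⊕ b ⊕ (j ⊕ b)
  Merge nested applications:  b ⊕ b ⊕ j ⊕ b
  Sort:  b ⊕ b ⊕ b ⊕ j
  Reassemble:  g(g(h(b ⊕ j, b ⊕ c ⊕ c ⊕ j, b ⊕ b ⊕ b ⊕ j)))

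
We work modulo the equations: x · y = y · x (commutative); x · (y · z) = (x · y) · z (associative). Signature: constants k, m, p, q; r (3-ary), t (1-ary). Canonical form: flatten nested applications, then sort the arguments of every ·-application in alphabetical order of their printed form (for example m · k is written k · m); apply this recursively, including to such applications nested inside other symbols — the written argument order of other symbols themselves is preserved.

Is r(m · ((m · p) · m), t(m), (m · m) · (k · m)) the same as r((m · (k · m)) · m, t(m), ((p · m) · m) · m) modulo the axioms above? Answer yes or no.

Left:  r(m · ((m · p) · m), t(m), (m · m) · (k · m))
  Work inside:  (m · m) · (k · m)
  Merge nested applications:  m · m · k · m
  Sort:  k · m · m · m
  Reassemble:  r(m · m · m · p, t(m), k · m · m · m)
Right:  r((m · (k · m)) · m, t(m), ((p · m) · m) · m)
  Focus inside:  ((p · m) · m) · m
  Merge nested applications:  p · m · m · m
  Order the arguments:  m · m · m · p
  Reassemble:  r(k · m · m · m, t(m), m · m · m · p)

Answer: no — r(m · m · m · p, t(m), k · m · m · m) vs r(k · m · m · m, t(m), m · m · m · p)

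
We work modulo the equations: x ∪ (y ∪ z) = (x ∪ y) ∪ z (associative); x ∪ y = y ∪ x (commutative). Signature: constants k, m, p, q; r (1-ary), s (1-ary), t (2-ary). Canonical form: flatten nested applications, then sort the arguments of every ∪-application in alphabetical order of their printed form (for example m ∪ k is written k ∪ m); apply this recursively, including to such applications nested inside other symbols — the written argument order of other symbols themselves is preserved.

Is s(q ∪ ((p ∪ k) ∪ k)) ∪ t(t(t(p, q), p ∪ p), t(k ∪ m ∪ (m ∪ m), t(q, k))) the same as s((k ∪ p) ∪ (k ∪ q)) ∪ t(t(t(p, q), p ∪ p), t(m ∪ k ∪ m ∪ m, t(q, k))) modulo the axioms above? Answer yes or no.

Answer: yes — both canonical forms are s(k ∪ k ∪ p ∪ q) ∪ t(t(t(p, q), p ∪ p), t(k ∪ m ∪ m ∪ m, t(q, k)))

Derivation:
Left:  s(q ∪ ((p ∪ k) ∪ k)) ∪ t(t(t(p, q), p ∪ p), t(k ∪ m ∪ (m ∪ m), t(q, k)))
  Canonicalize subterm:  s(q ∪ ((p ∪ k) ∪ k))  →  s(k ∪ k ∪ p ∪ q)
  Inside:  t(t(t(p, q), p ∪ p), t(k ∪ m ∪ (m ∪ m), t(q, k)))  →  t(t(t(p, q), p ∪ p), t(k ∪ m ∪ m ∪ m, t(q, k)))
  Sort:  s(k ∪ k ∪ p ∪ q) ∪ t(t(t(p, q), p ∪ p), t(k ∪ m ∪ m ∪ m, t(q, k)))
Right:  s((k ∪ p) ∪ (k ∪ q)) ∪ t(t(t(p, q), p ∪ p), t(m ∪ k ∪ m ∪ m, t(q, k)))
  Simplify inside:  s((k ∪ p) ∪ (k ∪ q))  →  s(k ∪ k ∪ p ∪ q)
  Inside:  t(t(t(p, q), p ∪ p), t(m ∪ k ∪ m ∪ m, t(q, k)))  →  t(t(t(p, q), p ∪ p), t(k ∪ m ∪ m ∪ m, t(q, k)))
  Order the arguments:  s(k ∪ k ∪ p ∪ q) ∪ t(t(t(p, q), p ∪ p), t(k ∪ m ∪ m ∪ m, t(q, k)))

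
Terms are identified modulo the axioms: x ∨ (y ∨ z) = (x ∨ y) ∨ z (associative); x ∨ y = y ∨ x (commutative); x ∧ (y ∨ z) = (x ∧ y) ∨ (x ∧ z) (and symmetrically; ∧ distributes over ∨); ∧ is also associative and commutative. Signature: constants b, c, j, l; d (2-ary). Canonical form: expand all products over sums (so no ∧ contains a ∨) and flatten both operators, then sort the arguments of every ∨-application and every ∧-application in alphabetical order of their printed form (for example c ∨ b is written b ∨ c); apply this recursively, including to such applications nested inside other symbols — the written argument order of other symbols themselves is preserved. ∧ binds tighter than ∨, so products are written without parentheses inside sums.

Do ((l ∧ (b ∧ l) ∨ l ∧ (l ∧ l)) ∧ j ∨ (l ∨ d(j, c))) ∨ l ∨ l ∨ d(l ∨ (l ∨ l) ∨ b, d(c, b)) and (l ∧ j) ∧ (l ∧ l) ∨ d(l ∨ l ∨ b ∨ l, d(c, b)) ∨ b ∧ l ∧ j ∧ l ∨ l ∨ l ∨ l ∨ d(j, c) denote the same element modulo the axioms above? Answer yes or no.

Left:  ((l ∧ (b ∧ l) ∨ l ∧ (l ∧ l)) ∧ j ∨ (l ∨ d(j, c))) ∨ l ∨ l ∨ d(l ∨ (l ∨ l) ∨ b, d(c, b))
  Expand:  b ∧ j ∧ l ∧ l ∨ j ∧ l ∧ l ∧ l ∨ l ∨ d(j, c) ∨ l ∨ l ∨ d(b ∨ l ∨ l ∨ l, d(c, b))
  Order the arguments:  b ∧ j ∧ l ∧ l ∨ d(b ∨ l ∨ l ∨ l, d(c, b)) ∨ d(j, c) ∨ j ∧ l ∧ l ∧ l ∨ l ∨ l ∨ l
Right:  (l ∧ j) ∧ (l ∧ l) ∨ d(l ∨ l ∨ b ∨ l, d(c, b)) ∨ b ∧ l ∧ j ∧ l ∨ l ∨ l ∨ l ∨ d(j, c)
  Merge nested applications:  j ∧ l ∧ l ∧ l ∨ d(b ∨ l ∨ l ∨ l, d(c, b)) ∨ b ∧ j ∧ l ∧ l ∨ l ∨ l ∨ l ∨ d(j, c)
  Sort:  b ∧ j ∧ l ∧ l ∨ d(b ∨ l ∨ l ∨ l, d(c, b)) ∨ d(j, c) ∨ j ∧ l ∧ l ∧ l ∨ l ∨ l ∨ l

Answer: yes — both canonical forms are b ∧ j ∧ l ∧ l ∨ d(b ∨ l ∨ l ∨ l, d(c, b)) ∨ d(j, c) ∨ j ∧ l ∧ l ∧ l ∨ l ∨ l ∨ l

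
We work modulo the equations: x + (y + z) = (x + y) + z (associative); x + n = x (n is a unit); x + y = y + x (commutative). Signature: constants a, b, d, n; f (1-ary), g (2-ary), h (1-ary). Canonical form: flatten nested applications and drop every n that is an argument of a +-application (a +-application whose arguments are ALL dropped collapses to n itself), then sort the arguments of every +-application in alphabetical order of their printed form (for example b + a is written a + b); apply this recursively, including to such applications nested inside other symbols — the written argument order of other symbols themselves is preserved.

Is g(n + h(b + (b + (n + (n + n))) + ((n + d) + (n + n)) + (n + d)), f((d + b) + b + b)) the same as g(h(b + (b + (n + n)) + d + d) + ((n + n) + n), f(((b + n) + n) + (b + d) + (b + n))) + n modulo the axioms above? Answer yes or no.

Left:  g(n + h(b + (b + (n + (n + n))) + ((n + d) + (n + n)) + (n + d)), f((d + b) + b + b))
  Descend into:  n + h(b + (b + (n + (n + n))) + ((n + d) + (n + n)) + (n + d))
  Inside:  h(b + (b + (n + (n + n))) + ((n + d) + (n + n)) + (n + d))  →  h(b + b + d + d)
  Unit:  drop n
  Sort arguments:  h(b + b + d + d)
  Put back:  g(h(b + b + d + d), f(b + b + b + d))
Right:  g(h(b + (b + (n + n)) + d + d) + ((n + n) + n), f(((b + n) + n) + (b + d) + (b + n))) + n
  Canonicalize subterm:  g(h(b + (b + (n + n)) + d + d) + ((n + n) + n), f(((b + n) + n) + (b + d) + (b + n)))  →  g(h(b + b + d + d), f(b + b + b + d))
  Drop the unit:  drop n
  Sort:  g(h(b + b + d + d), f(b + b + b + d))

Answer: yes — both canonical forms are g(h(b + b + d + d), f(b + b + b + d))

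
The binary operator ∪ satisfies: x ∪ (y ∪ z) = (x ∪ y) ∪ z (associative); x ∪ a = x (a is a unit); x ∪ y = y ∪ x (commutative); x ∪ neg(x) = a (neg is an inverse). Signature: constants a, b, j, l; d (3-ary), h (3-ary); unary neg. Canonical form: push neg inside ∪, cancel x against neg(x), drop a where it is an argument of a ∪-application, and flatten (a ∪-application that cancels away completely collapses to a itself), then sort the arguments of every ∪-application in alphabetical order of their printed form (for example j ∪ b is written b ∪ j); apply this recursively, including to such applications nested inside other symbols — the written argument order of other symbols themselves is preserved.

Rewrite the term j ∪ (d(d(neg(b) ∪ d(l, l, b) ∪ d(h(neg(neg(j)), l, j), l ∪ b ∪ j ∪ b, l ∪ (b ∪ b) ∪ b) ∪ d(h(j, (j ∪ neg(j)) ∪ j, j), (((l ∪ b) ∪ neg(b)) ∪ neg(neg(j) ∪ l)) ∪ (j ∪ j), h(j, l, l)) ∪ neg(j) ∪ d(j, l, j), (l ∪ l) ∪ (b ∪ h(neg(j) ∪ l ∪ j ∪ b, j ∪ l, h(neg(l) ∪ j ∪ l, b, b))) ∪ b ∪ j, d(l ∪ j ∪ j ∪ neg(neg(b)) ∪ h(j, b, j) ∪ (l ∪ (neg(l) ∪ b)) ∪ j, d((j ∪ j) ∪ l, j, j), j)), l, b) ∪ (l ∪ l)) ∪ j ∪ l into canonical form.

Push neg inside:  distribute neg over ∪ and collapse double neg
Collect:  j ∪ j ∪ d(d(d(h(j, j, j), j ∪ j ∪ j, h(j, l, l)) ∪ d(h(j, l, j), b ∪ b ∪ j ∪ l, b ∪ b ∪ b ∪ l) ∪ d(j, l, j) ∪ d(l, l, b) ∪ neg(b) ∪ neg(j), b ∪ b ∪ h(b ∪ l, j ∪ l, h(j, b, b)) ∪ j ∪ l ∪ l, d(b ∪ b ∪ h(j, b, j) ∪ j ∪ j ∪ j ∪ l, d(j ∪ j ∪ l, j, j), j)), l, b) ∪ l ∪ l ∪ l
Sort:  d(d(d(h(j, j, j), j ∪ j ∪ j, h(j, l, l)) ∪ d(h(j, l, j), b ∪ b ∪ j ∪ l, b ∪ b ∪ b ∪ l) ∪ d(j, l, j) ∪ d(l, l, b) ∪ neg(b) ∪ neg(j), b ∪ b ∪ h(b ∪ l, j ∪ l, h(j, b, b)) ∪ j ∪ l ∪ l, d(b ∪ b ∪ h(j, b, j) ∪ j ∪ j ∪ j ∪ l, d(j ∪ j ∪ l, j, j), j)), l, b) ∪ j ∪ j ∪ l ∪ l ∪ l

Answer: d(d(d(h(j, j, j), j ∪ j ∪ j, h(j, l, l)) ∪ d(h(j, l, j), b ∪ b ∪ j ∪ l, b ∪ b ∪ b ∪ l) ∪ d(j, l, j) ∪ d(l, l, b) ∪ neg(b) ∪ neg(j), b ∪ b ∪ h(b ∪ l, j ∪ l, h(j, b, b)) ∪ j ∪ l ∪ l, d(b ∪ b ∪ h(j, b, j) ∪ j ∪ j ∪ j ∪ l, d(j ∪ j ∪ l, j, j), j)), l, b) ∪ j ∪ j ∪ l ∪ l ∪ l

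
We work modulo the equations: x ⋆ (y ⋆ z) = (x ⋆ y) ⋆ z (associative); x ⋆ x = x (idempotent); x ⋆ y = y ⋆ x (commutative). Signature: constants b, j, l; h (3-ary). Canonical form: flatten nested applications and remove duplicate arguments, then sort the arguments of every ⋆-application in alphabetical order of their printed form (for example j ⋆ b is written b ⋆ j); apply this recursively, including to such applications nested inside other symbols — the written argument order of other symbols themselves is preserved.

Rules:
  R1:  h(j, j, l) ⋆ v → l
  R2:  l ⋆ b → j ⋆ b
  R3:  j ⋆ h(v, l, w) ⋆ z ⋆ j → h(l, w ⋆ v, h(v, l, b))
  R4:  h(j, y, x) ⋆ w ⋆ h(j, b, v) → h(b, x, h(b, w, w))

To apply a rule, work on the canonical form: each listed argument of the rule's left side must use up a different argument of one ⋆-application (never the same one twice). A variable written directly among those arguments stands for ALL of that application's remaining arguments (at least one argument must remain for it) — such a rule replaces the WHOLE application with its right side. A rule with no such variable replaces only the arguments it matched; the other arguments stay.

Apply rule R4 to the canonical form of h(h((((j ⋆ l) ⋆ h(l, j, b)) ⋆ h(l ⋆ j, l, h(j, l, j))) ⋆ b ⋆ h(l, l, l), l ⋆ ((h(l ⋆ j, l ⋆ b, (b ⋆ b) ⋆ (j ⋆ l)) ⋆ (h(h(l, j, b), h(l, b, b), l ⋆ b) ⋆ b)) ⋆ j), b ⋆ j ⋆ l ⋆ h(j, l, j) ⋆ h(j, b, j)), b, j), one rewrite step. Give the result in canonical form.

Answer: h(h(b ⋆ h(j ⋆ l, l, h(j, l, j)) ⋆ h(l, j, b) ⋆ h(l, l, l) ⋆ j ⋆ l, b ⋆ h(h(l, j, b), h(l, b, b), b ⋆ l) ⋆ h(j ⋆ l, b ⋆ l, b ⋆ j ⋆ l) ⋆ j ⋆ l, h(b, j, h(b, b ⋆ j ⋆ l, b ⋆ j ⋆ l))), b, j)

Derivation:
Canonical form:  h(h(b ⋆ h(j ⋆ l, l, h(j, l, j)) ⋆ h(l, j, b) ⋆ h(l, l, l) ⋆ j ⋆ l, b ⋆ h(h(l, j, b), h(l, b, b), b ⋆ l) ⋆ h(j ⋆ l, b ⋆ l, b ⋆ j ⋆ l) ⋆ j ⋆ l, b ⋆ h(j, b, j) ⋆ h(j, l, j) ⋆ j ⋆ l), b, j)
Apply R4:  consuming h(j, b, j), h(j, l, j);  v := j, w := b ⋆ j ⋆ l, x := j, y := l
Every leftover argument binds to the variable; the entire application is replaced.
Giving:  h(h(b ⋆ h(j ⋆ l, l, h(j, l, j)) ⋆ h(l, j, b) ⋆ h(l, l, l) ⋆ j ⋆ l, b ⋆ h(h(l, j, b), h(l, b, b), b ⋆ l) ⋆ h(j ⋆ l, b ⋆ l, b ⋆ j ⋆ l) ⋆ j ⋆ l, h(b, j, h(b, b ⋆ j ⋆ l, b ⋆ j ⋆ l))), b, j)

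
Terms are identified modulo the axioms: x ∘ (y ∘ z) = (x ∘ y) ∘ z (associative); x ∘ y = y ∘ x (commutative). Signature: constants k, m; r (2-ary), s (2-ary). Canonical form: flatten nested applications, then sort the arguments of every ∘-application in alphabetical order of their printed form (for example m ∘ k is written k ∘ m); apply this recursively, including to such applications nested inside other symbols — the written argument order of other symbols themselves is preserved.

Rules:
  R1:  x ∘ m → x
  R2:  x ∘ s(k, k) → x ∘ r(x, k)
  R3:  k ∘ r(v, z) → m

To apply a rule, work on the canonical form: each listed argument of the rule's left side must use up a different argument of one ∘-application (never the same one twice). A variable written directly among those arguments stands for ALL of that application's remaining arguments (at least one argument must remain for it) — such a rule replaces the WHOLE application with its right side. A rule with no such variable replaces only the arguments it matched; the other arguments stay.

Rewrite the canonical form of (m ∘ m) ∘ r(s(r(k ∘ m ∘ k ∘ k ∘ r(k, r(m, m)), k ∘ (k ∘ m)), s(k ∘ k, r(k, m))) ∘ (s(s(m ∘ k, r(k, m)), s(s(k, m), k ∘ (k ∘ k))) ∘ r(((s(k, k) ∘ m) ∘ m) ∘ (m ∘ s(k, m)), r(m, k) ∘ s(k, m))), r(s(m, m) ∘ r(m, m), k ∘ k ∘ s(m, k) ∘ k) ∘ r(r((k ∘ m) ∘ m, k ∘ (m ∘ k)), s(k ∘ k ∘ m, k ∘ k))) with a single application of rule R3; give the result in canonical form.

Canonical form:  m ∘ m ∘ r(r(m ∘ m ∘ m ∘ s(k, k) ∘ s(k, m), r(m, k) ∘ s(k, m)) ∘ s(r(k ∘ k ∘ k ∘ m ∘ r(k, r(m, m)), k ∘ k ∘ m), s(k ∘ k, r(k, m))) ∘ s(s(k ∘ m, r(k, m)), s(s(k, m), k ∘ k ∘ k)), r(r(k ∘ m ∘ m, k ∘ k ∘ m), s(k ∘ k ∘ m, k ∘ k)) ∘ r(r(m, m) ∘ s(m, m), k ∘ k ∘ k ∘ s(m, k)))
R3 matches:  uses k, r(k, r(m, m));  v := k, z := r(m, m)
New term:  m ∘ m ∘ r(r(m ∘ m ∘ m ∘ s(k, k) ∘ s(k, m), r(m, k) ∘ s(k, m)) ∘ s(r(k ∘ k ∘ m ∘ m, k ∘ k ∘ m), s(k ∘ k, r(k, m))) ∘ s(s(k ∘ m, r(k, m)), s(s(k, m), k ∘ k ∘ k)), r(r(k ∘ m ∘ m, k ∘ k ∘ m), s(k ∘ k ∘ m, k ∘ k)) ∘ r(r(m, m) ∘ s(m, m), k ∘ k ∘ k ∘ s(m, k)))

Answer: m ∘ m ∘ r(r(m ∘ m ∘ m ∘ s(k, k) ∘ s(k, m), r(m, k) ∘ s(k, m)) ∘ s(r(k ∘ k ∘ m ∘ m, k ∘ k ∘ m), s(k ∘ k, r(k, m))) ∘ s(s(k ∘ m, r(k, m)), s(s(k, m), k ∘ k ∘ k)), r(r(k ∘ m ∘ m, k ∘ k ∘ m), s(k ∘ k ∘ m, k ∘ k)) ∘ r(r(m, m) ∘ s(m, m), k ∘ k ∘ k ∘ s(m, k)))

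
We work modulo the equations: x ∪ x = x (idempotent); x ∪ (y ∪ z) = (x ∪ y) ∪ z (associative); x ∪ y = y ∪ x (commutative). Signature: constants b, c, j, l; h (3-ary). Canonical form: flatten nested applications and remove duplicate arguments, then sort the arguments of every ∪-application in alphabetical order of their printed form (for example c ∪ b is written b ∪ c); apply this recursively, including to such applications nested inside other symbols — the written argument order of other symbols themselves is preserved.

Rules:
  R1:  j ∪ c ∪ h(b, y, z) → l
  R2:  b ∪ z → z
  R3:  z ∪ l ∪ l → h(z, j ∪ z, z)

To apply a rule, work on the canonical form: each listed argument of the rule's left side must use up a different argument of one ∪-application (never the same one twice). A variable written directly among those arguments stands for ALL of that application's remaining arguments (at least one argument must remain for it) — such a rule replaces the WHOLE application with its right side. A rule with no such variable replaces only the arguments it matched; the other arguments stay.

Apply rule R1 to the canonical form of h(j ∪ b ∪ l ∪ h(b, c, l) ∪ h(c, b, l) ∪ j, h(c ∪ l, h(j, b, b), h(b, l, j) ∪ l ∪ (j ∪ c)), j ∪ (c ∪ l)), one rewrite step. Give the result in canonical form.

Answer: h(b ∪ h(b, c, l) ∪ h(c, b, l) ∪ j ∪ l, h(c ∪ l, h(j, b, b), l), c ∪ j ∪ l)

Derivation:
Canonical form:  h(b ∪ h(b, c, l) ∪ h(c, b, l) ∪ j ∪ l, h(c ∪ l, h(j, b, b), c ∪ h(b, l, j) ∪ j ∪ l), c ∪ j ∪ l)
R1 matches:  uses c, h(b, l, j), j;  y := l, z := j
Result:  h(b ∪ h(b, c, l) ∪ h(c, b, l) ∪ j ∪ l, h(c ∪ l, h(j, b, b), l), c ∪ j ∪ l)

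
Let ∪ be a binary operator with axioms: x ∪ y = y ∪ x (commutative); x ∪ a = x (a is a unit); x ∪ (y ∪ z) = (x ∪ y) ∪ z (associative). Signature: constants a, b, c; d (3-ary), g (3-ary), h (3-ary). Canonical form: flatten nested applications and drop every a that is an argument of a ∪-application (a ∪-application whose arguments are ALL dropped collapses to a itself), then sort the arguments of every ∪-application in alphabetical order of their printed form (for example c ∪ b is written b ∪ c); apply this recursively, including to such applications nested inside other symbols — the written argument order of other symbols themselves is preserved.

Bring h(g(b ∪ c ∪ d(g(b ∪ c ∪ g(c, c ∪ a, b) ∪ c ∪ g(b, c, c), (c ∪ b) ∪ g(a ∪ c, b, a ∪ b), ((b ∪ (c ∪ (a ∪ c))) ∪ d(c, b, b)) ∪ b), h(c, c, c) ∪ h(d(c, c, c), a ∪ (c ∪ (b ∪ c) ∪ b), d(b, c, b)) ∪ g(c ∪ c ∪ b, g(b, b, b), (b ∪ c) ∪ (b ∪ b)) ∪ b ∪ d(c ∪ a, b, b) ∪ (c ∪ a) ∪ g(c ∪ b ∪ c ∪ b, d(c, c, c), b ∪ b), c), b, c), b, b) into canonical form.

Descend into:  b ∪ c ∪ d(g(b ∪ c ∪ g(c, c ∪ a, b) ∪ c ∪ g(b, c, c), (c ∪ b) ∪ g(a ∪ c, b, a ∪ b), ((b ∪ (c ∪ (a ∪ c))) ∪ d(c, b, b)) ∪ b), h(c, c, c) ∪ h(d(c, c, c), a ∪ (c ∪ (b ∪ c) ∪ b), d(b, c, b)) ∪ g(c ∪ c ∪ b, g(b, b, b), (b ∪ c) ∪ (b ∪ b)) ∪ b ∪ d(c ∪ a, b, b) ∪ (c ∪ a) ∪ g(c ∪ b ∪ c ∪ b, d(c, c, c), b ∪ b), c)
Inside:  d(g(b ∪ c ∪ g(c, c ∪ a, b) ∪ c ∪ g(b, c, c), (c ∪ b) ∪ g(a ∪ c, b, a ∪ b), ((b ∪ (c ∪ (a ∪ c))) ∪ d(c, b, b)) ∪ b), h(c, c, c) ∪ h(d(c, c, c), a ∪ (c ∪ (b ∪ c) ∪ b), d(b, c, b)) ∪ g(c ∪ c ∪ b, g(b, b, b), (b ∪ c) ∪ (b ∪ b)) ∪ b ∪ d(c ∪ a, b, b) ∪ (c ∪ a) ∪ g(c ∪ b ∪ c ∪ b, d(c, c, c), b ∪ b), c)  →  d(g(b ∪ c ∪ c ∪ g(b, c, c) ∪ g(c, c, b), b ∪ c ∪ g(c, b, b), b ∪ b ∪ c ∪ c ∪ d(c, b, b)), b ∪ c ∪ d(c, b, b) ∪ g(b ∪ b ∪ c ∪ c, d(c, c, c), b ∪ b) ∪ g(b ∪ c ∪ c, g(b, b, b), b ∪ b ∪ b ∪ c) ∪ h(c, c, c) ∪ h(d(c, c, c), b ∪ b ∪ c ∪ c, d(b, c, b)), c)
Order the arguments:  b ∪ c ∪ d(g(b ∪ c ∪ c ∪ g(b, c, c) ∪ g(c, c, b), b ∪ c ∪ g(c, b, b), b ∪ b ∪ c ∪ c ∪ d(c, b, b)), b ∪ c ∪ d(c, b, b) ∪ g(b ∪ b ∪ c ∪ c, d(c, c, c), b ∪ b) ∪ g(b ∪ c ∪ c, g(b, b, b), b ∪ b ∪ b ∪ c) ∪ h(c, c, c) ∪ h(d(c, c, c), b ∪ b ∪ c ∪ c, d(b, c, b)), c)
Put back:  h(g(b ∪ c ∪ d(g(b ∪ c ∪ c ∪ g(b, c, c) ∪ g(c, c, b), b ∪ c ∪ g(c, b, b), b ∪ b ∪ c ∪ c ∪ d(c, b, b)), b ∪ c ∪ d(c, b, b) ∪ g(b ∪ b ∪ c ∪ c, d(c, c, c), b ∪ b) ∪ g(b ∪ c ∪ c, g(b, b, b), b ∪ b ∪ b ∪ c) ∪ h(c, c, c) ∪ h(d(c, c, c), b ∪ b ∪ c ∪ c, d(b, c, b)), c), b, c), b, b)

Answer: h(g(b ∪ c ∪ d(g(b ∪ c ∪ c ∪ g(b, c, c) ∪ g(c, c, b), b ∪ c ∪ g(c, b, b), b ∪ b ∪ c ∪ c ∪ d(c, b, b)), b ∪ c ∪ d(c, b, b) ∪ g(b ∪ b ∪ c ∪ c, d(c, c, c), b ∪ b) ∪ g(b ∪ c ∪ c, g(b, b, b), b ∪ b ∪ b ∪ c) ∪ h(c, c, c) ∪ h(d(c, c, c), b ∪ b ∪ c ∪ c, d(b, c, b)), c), b, c), b, b)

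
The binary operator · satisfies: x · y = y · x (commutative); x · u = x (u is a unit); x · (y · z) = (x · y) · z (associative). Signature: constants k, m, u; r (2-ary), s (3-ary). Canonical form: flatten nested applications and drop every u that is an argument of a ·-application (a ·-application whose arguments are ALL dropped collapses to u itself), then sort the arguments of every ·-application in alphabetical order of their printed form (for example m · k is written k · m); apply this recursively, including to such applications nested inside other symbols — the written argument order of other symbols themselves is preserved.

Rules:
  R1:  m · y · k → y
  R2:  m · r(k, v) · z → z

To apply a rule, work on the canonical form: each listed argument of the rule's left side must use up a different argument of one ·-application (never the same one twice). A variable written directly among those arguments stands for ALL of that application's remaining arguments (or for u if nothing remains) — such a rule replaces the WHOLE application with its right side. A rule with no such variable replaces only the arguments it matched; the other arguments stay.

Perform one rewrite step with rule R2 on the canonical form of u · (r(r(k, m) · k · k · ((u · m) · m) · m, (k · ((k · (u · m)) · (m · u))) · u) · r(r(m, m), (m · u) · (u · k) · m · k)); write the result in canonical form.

Answer: r(k · k · m · m, k · k · m · m) · r(r(m, m), k · k · m · m)

Derivation:
Canonical form:  r(k · k · m · m · m · r(k, m), k · k · m · m) · r(r(m, m), k · k · m · m)
R2 matches:  uses m, r(k, m);  v := m, z := k · k · m · m
Every leftover argument binds to the variable; the entire application is replaced.
Giving:  r(k · k · m · m, k · k · m · m) · r(r(m, m), k · k · m · m)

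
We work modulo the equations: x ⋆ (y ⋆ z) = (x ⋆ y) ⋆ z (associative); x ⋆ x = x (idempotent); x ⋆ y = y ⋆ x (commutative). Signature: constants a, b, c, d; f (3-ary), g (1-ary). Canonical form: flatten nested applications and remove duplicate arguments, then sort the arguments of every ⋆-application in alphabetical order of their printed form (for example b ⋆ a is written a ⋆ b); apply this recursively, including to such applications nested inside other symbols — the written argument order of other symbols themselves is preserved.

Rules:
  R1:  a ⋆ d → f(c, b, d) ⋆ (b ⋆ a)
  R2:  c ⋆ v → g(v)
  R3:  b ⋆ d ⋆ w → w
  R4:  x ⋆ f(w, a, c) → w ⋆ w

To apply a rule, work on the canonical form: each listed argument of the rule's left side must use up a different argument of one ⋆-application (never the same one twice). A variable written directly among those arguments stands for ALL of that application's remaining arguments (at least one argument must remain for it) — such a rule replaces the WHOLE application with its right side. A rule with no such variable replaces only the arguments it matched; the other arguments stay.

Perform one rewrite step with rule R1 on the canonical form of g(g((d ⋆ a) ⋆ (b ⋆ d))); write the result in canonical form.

Answer: g(g(a ⋆ b ⋆ f(c, b, d)))

Derivation:
Canonical form:  g(g(a ⋆ b ⋆ d))
R1 matches:  uses a, d
Giving:  g(g(a ⋆ b ⋆ f(c, b, d)))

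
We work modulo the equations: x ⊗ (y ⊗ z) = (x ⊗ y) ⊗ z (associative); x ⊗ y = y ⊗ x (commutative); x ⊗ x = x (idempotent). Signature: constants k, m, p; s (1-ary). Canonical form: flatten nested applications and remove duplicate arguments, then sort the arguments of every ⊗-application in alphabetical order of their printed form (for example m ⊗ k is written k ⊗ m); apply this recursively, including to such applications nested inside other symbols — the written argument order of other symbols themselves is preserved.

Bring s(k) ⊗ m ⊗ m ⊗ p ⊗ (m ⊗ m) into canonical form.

Un-nest:  s(k) ⊗ m ⊗ m ⊗ p ⊗ m ⊗ m
Idempotence:  drop duplicate m, m, m
Sort arguments:  m ⊗ p ⊗ s(k)

Answer: m ⊗ p ⊗ s(k)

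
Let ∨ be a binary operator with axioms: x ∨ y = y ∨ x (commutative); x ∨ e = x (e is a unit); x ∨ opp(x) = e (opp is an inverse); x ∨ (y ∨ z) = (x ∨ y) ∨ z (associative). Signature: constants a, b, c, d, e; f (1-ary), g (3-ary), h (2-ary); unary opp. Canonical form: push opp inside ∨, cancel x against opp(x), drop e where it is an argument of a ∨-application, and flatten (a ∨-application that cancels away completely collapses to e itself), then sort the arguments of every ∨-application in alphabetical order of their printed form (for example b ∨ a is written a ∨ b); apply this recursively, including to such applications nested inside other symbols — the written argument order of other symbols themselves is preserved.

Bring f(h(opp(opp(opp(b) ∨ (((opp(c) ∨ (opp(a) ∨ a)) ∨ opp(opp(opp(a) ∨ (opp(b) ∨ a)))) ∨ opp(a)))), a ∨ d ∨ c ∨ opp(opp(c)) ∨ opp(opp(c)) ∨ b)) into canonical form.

Work inside:  opp(b) ∨ (((opp(c) ∨ (opp(a) ∨ a)) ∨ opp(opp(opp(a) ∨ (opp(b) ∨ a)))) ∨ opp(a))
Push opp inside:  distribute opp over ∨ and collapse double opp
Combine occurrences:  opp(b) ∨ opp(b) ∨ opp(c) ∨ opp(a)
Sort arguments:  opp(a) ∨ opp(b) ∨ opp(b) ∨ opp(c)
Reassemble:  f(h(opp(a) ∨ opp(b) ∨ opp(b) ∨ opp(c), a ∨ b ∨ c ∨ c ∨ c ∨ d))

Answer: f(h(opp(a) ∨ opp(b) ∨ opp(b) ∨ opp(c), a ∨ b ∨ c ∨ c ∨ c ∨ d))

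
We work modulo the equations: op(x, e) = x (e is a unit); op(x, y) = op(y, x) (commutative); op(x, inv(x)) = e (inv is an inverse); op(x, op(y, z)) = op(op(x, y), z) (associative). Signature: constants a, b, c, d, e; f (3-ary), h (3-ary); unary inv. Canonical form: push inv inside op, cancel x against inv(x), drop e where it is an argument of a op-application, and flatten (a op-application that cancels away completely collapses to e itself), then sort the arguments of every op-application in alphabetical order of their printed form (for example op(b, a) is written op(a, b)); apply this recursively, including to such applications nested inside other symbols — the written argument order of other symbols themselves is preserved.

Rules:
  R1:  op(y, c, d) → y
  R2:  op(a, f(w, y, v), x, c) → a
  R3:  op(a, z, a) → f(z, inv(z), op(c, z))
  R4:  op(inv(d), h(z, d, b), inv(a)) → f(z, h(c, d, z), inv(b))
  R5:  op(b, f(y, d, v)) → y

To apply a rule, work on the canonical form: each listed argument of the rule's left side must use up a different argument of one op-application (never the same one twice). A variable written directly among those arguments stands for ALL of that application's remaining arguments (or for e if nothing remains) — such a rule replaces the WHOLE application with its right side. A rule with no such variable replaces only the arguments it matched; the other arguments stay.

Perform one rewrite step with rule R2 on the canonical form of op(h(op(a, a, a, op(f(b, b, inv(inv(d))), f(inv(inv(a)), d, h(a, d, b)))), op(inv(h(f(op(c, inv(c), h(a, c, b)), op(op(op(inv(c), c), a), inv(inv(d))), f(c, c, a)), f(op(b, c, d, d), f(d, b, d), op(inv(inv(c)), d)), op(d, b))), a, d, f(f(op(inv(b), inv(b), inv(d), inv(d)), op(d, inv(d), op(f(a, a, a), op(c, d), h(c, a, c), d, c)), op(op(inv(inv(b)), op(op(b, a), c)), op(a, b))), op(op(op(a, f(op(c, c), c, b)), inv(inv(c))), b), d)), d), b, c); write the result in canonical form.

Canonical form:  op(b, c, h(op(a, a, a, f(a, d, h(a, d, b)), f(b, b, d)), op(a, d, f(f(op(inv(b), inv(b), inv(d), inv(d)), op(c, c, d, d, f(a, a, a), h(c, a, c)), op(a, a, b, b, b, c)), op(a, b, c, f(op(c, c), c, b)), d), inv(h(f(h(a, c, b), op(a, d), f(c, c, a)), f(op(b, c, d, d), f(d, b, d), op(c, d)), op(b, d)))), d))
R2 matches:  uses a, c, f(op(c, c), c, b);  v := b, w := op(c, c), x := b, y := c
The variable takes the whole remainder — replace the entire application.
Giving:  op(b, c, h(op(a, a, a, f(a, d, h(a, d, b)), f(b, b, d)), op(a, d, f(f(op(inv(b), inv(b), inv(d), inv(d)), op(c, c, d, d, f(a, a, a), h(c, a, c)), op(a, a, b, b, b, c)), a, d), inv(h(f(h(a, c, b), op(a, d), f(c, c, a)), f(op(b, c, d, d), f(d, b, d), op(c, d)), op(b, d)))), d))

Answer: op(b, c, h(op(a, a, a, f(a, d, h(a, d, b)), f(b, b, d)), op(a, d, f(f(op(inv(b), inv(b), inv(d), inv(d)), op(c, c, d, d, f(a, a, a), h(c, a, c)), op(a, a, b, b, b, c)), a, d), inv(h(f(h(a, c, b), op(a, d), f(c, c, a)), f(op(b, c, d, d), f(d, b, d), op(c, d)), op(b, d)))), d))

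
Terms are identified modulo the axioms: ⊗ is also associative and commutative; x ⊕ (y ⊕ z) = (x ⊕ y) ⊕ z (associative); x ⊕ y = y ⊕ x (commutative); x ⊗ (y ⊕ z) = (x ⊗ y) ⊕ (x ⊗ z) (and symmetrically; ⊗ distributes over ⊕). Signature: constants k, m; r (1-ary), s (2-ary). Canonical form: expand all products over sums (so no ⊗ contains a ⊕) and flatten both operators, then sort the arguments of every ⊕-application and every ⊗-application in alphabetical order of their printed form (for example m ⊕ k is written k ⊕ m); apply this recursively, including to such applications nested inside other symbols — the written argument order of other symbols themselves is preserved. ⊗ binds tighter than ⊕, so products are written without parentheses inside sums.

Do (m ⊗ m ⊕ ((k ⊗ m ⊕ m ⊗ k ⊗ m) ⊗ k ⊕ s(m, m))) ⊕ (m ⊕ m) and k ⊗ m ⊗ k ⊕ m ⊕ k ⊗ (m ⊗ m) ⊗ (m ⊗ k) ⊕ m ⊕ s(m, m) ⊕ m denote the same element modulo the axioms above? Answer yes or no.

Answer: no — k ⊗ k ⊗ m ⊕ k ⊗ k ⊗ m ⊗ m ⊕ m ⊕ m ⊕ m ⊗ m ⊕ s(m, m) vs k ⊗ k ⊗ m ⊕ k ⊗ k ⊗ m ⊗ m ⊗ m ⊕ m ⊕ m ⊕ m ⊕ s(m, m)

Derivation:
Left:  (m ⊗ m ⊕ ((k ⊗ m ⊕ m ⊗ k ⊗ m) ⊗ k ⊕ s(m, m))) ⊕ (m ⊕ m)
  Distribute:  m ⊗ m ⊕ k ⊗ k ⊗ m ⊕ k ⊗ k ⊗ m ⊗ m ⊕ s(m, m) ⊕ m ⊕ m
  Sort arguments:  k ⊗ k ⊗ m ⊕ k ⊗ k ⊗ m ⊗ m ⊕ m ⊕ m ⊕ m ⊗ m ⊕ s(m, m)
Right:  k ⊗ m ⊗ k ⊕ m ⊕ k ⊗ (m ⊗ m) ⊗ (m ⊗ k) ⊕ m ⊕ s(m, m) ⊕ m
  Merge nested applications:  k ⊗ k ⊗ m ⊕ m ⊕ k ⊗ k ⊗ m ⊗ m ⊗ m ⊕ m ⊕ s(m, m) ⊕ m
  Order the arguments:  k ⊗ k ⊗ m ⊕ k ⊗ k ⊗ m ⊗ m ⊗ m ⊕ m ⊕ m ⊕ m ⊕ s(m, m)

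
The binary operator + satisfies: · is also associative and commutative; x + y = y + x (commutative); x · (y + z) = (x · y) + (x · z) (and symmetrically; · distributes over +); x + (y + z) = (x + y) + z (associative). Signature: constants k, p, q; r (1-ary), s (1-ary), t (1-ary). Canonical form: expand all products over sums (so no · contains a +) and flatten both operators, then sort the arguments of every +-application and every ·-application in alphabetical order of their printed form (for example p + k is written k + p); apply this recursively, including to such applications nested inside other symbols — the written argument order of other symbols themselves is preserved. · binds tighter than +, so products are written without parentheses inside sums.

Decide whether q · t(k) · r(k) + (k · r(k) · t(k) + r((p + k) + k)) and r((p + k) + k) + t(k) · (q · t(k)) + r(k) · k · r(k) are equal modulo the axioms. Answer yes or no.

Answer: no — k · r(k) · t(k) + q · r(k) · t(k) + r(k + k + p) vs k · r(k) · r(k) + q · t(k) · t(k) + r(k + k + p)

Derivation:
Left:  q · t(k) · r(k) + (k · r(k) · t(k) + r((p + k) + k))
  Un-nest:  q · r(k) · t(k) + k · r(k) · t(k) + r(k + k + p)
  Order the arguments:  k · r(k) · t(k) + q · r(k) · t(k) + r(k + k + p)
Right:  r((p + k) + k) + t(k) · (q · t(k)) + r(k) · k · r(k)
  Flatten:  r(k + k + p) + q · t(k) · t(k) + k · r(k) · r(k)
  Sort arguments:  k · r(k) · r(k) + q · t(k) · t(k) + r(k + k + p)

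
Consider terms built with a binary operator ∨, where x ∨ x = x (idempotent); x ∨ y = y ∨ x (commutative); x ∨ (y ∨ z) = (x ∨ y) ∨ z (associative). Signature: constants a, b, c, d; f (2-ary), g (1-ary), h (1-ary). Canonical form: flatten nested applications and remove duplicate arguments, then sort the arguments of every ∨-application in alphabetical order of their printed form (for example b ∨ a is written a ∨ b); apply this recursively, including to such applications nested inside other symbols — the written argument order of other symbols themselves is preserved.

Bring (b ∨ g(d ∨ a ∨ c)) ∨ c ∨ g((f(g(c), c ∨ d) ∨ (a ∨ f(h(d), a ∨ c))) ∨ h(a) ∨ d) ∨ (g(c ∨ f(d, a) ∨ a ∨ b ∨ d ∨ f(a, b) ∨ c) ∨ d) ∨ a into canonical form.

Answer: a ∨ b ∨ c ∨ d ∨ g(a ∨ b ∨ c ∨ d ∨ f(a, b) ∨ f(d, a)) ∨ g(a ∨ c ∨ d) ∨ g(a ∨ d ∨ f(g(c), c ∨ d) ∨ f(h(d), a ∨ c) ∨ h(a))

Derivation:
Un-nest:  b ∨ g(d ∨ a ∨ c) ∨ c ∨ g((f(g(c), c ∨ d) ∨ (a ∨ f(h(d), a ∨ c))) ∨ h(a) ∨ d) ∨ g(c ∨ f(d, a) ∨ a ∨ b ∨ d ∨ f(a, b) ∨ c) ∨ d ∨ a
Simplify inside:  g(d ∨ a ∨ c)  →  g(a ∨ c ∨ d)
Simplify inside:  g((f(g(c), c ∨ d) ∨ (a ∨ f(h(d), a ∨ c))) ∨ h(a) ∨ d)  →  g(a ∨ d ∨ f(g(c), c ∨ d) ∨ f(h(d), a ∨ c) ∨ h(a))
Inside:  g(c ∨ f(d, a) ∨ a ∨ b ∨ d ∨ f(a, b) ∨ c)  →  g(a ∨ b ∨ c ∨ d ∨ f(a, b) ∨ f(d, a))
Sort arguments:  a ∨ b ∨ c ∨ d ∨ g(a ∨ b ∨ c ∨ d ∨ f(a, b) ∨ f(d, a)) ∨ g(a ∨ c ∨ d) ∨ g(a ∨ d ∨ f(g(c), c ∨ d) ∨ f(h(d), a ∨ c) ∨ h(a))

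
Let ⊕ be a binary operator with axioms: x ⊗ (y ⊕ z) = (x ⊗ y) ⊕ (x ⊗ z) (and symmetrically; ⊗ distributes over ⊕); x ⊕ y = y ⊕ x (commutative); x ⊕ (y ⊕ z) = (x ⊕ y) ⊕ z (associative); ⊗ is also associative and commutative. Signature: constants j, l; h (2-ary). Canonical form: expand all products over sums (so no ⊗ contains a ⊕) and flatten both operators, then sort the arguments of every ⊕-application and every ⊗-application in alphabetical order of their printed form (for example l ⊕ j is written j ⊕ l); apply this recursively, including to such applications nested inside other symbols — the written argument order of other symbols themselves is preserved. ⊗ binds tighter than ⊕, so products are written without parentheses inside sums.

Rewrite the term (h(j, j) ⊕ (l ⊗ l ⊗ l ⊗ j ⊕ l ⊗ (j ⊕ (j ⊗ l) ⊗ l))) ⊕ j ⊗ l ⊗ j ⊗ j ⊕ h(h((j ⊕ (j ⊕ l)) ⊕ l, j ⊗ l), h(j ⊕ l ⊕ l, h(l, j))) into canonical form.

Answer: h(h(j ⊕ j ⊕ l ⊕ l, j ⊗ l), h(j ⊕ l ⊕ l, h(l, j))) ⊕ h(j, j) ⊕ j ⊗ j ⊗ j ⊗ l ⊕ j ⊗ l ⊕ j ⊗ l ⊗ l ⊗ l ⊕ j ⊗ l ⊗ l ⊗ l

Derivation:
Expand products over sums:  h(j, j) ⊕ j ⊗ l ⊗ l ⊗ l ⊕ j ⊗ l ⊕ j ⊗ l ⊗ l ⊗ l ⊕ j ⊗ j ⊗ j ⊗ l ⊕ h(h(j ⊕ j ⊕ l ⊕ l, j ⊗ l), h(j ⊕ l ⊕ l, h(l, j)))
Sort arguments:  h(h(j ⊕ j ⊕ l ⊕ l, j ⊗ l), h(j ⊕ l ⊕ l, h(l, j))) ⊕ h(j, j) ⊕ j ⊗ j ⊗ j ⊗ l ⊕ j ⊗ l ⊕ j ⊗ l ⊗ l ⊗ l ⊕ j ⊗ l ⊗ l ⊗ l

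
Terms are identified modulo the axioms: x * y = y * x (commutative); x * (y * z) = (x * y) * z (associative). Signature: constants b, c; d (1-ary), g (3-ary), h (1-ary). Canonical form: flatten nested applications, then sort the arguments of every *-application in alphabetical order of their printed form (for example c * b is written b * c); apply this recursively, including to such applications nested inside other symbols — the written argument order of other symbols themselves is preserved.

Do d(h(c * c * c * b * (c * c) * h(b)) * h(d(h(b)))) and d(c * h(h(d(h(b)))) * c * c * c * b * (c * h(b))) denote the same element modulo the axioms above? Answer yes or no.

Answer: no — d(h(b * c * c * c * c * c * h(b)) * h(d(h(b)))) vs d(b * c * c * c * c * c * h(b) * h(h(d(h(b)))))

Derivation:
Left:  d(h(c * c * c * b * (c * c) * h(b)) * h(d(h(b))))
  Work inside:  h(c * c * c * b * (c * c) * h(b)) * h(d(h(b)))
  Simplify inside:  h(c * c * c * b * (c * c) * h(b))  →  h(b * c * c * c * c * c * h(b))
  Sort arguments:  h(b * c * c * c * c * c * h(b)) * h(d(h(b)))
  Put back:  d(h(b * c * c * c * c * c * h(b)) * h(d(h(b))))
Right:  d(c * h(h(d(h(b)))) * c * c * c * b * (c * h(b)))
  Descend into:  c * h(h(d(h(b)))) * c * c * c * b * (c * h(b))
  Merge nested applications:  c * h(h(d(h(b)))) * c * c * c * b * c * h(b)
  Sort arguments:  b * c * c * c * c * c * h(b) * h(h(d(h(b))))
  Put back:  d(b * c * c * c * c * c * h(b) * h(h(d(h(b)))))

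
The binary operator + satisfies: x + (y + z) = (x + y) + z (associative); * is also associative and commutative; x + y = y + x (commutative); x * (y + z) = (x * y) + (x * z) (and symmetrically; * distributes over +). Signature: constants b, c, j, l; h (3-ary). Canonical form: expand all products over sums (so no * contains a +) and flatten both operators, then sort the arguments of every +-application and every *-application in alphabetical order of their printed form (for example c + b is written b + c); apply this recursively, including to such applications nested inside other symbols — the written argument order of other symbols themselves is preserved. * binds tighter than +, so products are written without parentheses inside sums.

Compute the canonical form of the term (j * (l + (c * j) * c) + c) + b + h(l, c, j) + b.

Expand:  j * l + c * c * j * j + c + b + h(l, c, j) + b
Sort arguments:  b + b + c + c * c * j * j + h(l, c, j) + j * l

Answer: b + b + c + c * c * j * j + h(l, c, j) + j * l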